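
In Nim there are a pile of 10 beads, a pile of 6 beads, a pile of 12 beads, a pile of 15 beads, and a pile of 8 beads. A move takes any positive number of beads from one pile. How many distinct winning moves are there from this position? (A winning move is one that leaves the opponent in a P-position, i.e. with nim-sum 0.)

3

Compute the nim-sum pairwise:
10 ^ 6 = 12
12 ^ 12 = 0
0 ^ 15 = 15
15 ^ 8 = 7
The overall nim-sum is X = 7. A pile of size p has a winning move iff p XOR X < p (reduce it to p XOR X).
  10: 10 XOR 7 = 13 ≥ 10 — no move.
  6: 6 XOR 7 = 1 < 6 — winning move (to 1).
  12: 12 XOR 7 = 11 < 12 — winning move (to 11).
  15: 15 XOR 7 = 8 < 15 — winning move (to 8).
  8: 8 XOR 7 = 15 ≥ 8 — no move.
That gives 3 winning moves.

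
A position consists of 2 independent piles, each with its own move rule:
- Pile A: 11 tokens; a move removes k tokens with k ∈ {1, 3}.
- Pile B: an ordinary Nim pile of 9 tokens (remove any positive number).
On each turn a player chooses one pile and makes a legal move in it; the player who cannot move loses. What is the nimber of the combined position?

Grundy values for pile A (subtraction set {1, 3}):
k:     0  1  2  3  4  5  6  7  8  9 10 11
g(k):  0  1  0  1  0  1  0  1  0  1  0  1
So g(11) = 1.
Pile B is a plain Nim pile of size 9, so its Grundy value is 9.
The value of a disjunctive sum is the nim-sum of the parts.
Combined value = 1 XOR 9 = 8.

8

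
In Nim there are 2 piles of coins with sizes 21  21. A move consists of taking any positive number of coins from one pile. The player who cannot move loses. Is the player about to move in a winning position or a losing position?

Nim-sum: 21 ⊕ 21 = 0.
The nim-sum is 0, so this is a P-position: the player to move is in a losing position under optimal play.

Losing position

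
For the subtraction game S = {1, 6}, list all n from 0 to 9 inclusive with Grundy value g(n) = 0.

Compute g(0), g(1), … for moves {1, 6}:
g(0) = mex{} = 0
g(1) = mex{0} = 1
g(2) = mex{1} = 0
g(3) = mex{0} = 1
g(4) = mex{1} = 0
g(5) = mex{0} = 1
g(6) = mex{0,1} = 2
g(7) = mex{1,2} = 0
g(8) = mex{0} = 1
g(9) = mex{1} = 0
The P-positions (g = 0) in 0..9 are 0, 2, 4, 7, 9.

0, 2, 4, 7, 9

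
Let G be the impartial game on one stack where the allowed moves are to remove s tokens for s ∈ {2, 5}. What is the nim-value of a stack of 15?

0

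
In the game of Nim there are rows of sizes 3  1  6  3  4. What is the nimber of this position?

3

Compute the nim-sum pairwise:
3 XOR 1 = 2
2 XOR 6 = 4
4 XOR 3 = 7
7 XOR 4 = 3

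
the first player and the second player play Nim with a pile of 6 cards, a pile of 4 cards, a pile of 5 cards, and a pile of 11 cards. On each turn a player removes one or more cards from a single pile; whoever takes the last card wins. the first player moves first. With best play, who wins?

Compute the nim-sum pairwise:
6 XOR 4 = 2
2 XOR 5 = 7
7 XOR 11 = 12
The nim-sum is 12 ≠ 0, so this is an N-position: the player to move can win; the first player has a winning move.

the first player wins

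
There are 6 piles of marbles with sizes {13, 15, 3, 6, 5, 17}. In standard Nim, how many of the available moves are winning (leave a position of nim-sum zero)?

Nim-sum: 13 XOR 15 XOR 3 XOR 6 XOR 5 XOR 17 = 19.
The overall nim-sum is X = 19. A pile of size p has a winning move iff p XOR X < p (reduce it to p XOR X).
  13: 13 XOR 19 = 30 ≥ 13 — no move.
  15: 15 XOR 19 = 28 ≥ 15 — no move.
  3: 3 XOR 19 = 16 ≥ 3 — no move.
  6: 6 XOR 19 = 21 ≥ 6 — no move.
  5: 5 XOR 19 = 22 ≥ 5 — no move.
  17: 17 XOR 19 = 2 < 17 — winning move (to 2).
That gives 1 winning move.

1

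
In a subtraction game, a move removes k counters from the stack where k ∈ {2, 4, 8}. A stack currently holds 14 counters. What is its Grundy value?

Grundy values for subtraction set {2, 4, 8}:
g(0) = mex{} = 0
g(1) = mex{} = 0
g(2) = mex{0} = 1
g(3) = mex{0} = 1
g(4) = mex{0,1} = 2
g(5) = mex{0,1} = 2
g(6) = mex{1,2} = 0
g(7) = mex{1,2} = 0
g(8) = mex{0,2} = 1
g(9) = mex{0,2} = 1
g(10) = mex{0,1} = 2
g(11) = mex{0,1} = 2
g(12) = mex{1,2} = 0
g(13) = mex{1,2} = 0
g(14) = mex{0,2} = 1
So g(14) = 1.

1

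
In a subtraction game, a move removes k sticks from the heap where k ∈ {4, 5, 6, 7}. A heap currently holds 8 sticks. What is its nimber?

2

Build the Grundy sequence with g(k) = mex{g(k−s) : s ∈ {4, 5, 6, 7}, s ≤ k}:
g(0) = mex{} = 0
g(1) = mex{} = 0
g(2) = mex{} = 0
g(3) = mex{} = 0
g(4) = mex{0} = 1
g(5) = mex{0} = 1
g(6) = mex{0} = 1
g(7) = mex{0} = 1
g(8) = mex{0,1} = 2
So g(8) = 2.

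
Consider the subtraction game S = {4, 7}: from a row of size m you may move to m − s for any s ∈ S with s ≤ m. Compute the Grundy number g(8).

2

Build the Grundy sequence with g(k) = mex{g(k−s) : s ∈ {4, 7}, s ≤ k}:
g(0) = mex{} = 0
g(1) = mex{} = 0
g(2) = mex{} = 0
g(3) = mex{} = 0
g(4) = mex{0} = 1
g(5) = mex{0} = 1
g(6) = mex{0} = 1
g(7) = mex{0} = 1
g(8) = mex{0,1} = 2
So g(8) = 2.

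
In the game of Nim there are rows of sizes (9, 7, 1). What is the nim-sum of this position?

Nim-sum: 9 ^ 7 ^ 1 = 15.

15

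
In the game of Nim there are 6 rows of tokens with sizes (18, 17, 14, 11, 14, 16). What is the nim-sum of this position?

24

In binary:
  10010  (18)
  10001  (17)
  01110  (14)
  01011  (11)
  01110  (14)
  10000  (16)
  -----
  11000  (24)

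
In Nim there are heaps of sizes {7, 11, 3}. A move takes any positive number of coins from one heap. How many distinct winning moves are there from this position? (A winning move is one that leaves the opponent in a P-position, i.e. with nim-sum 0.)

1

Compute the nim-sum pairwise:
7 ^ 11 = 12
12 ^ 3 = 15
The overall nim-sum is X = 15. A heap of size p has a winning move iff p XOR X < p (reduce it to p XOR X).
  7: 7 XOR 15 = 8 ≥ 7 — no move.
  11: 11 XOR 15 = 4 < 11 — winning move (to 4).
  3: 3 XOR 15 = 12 ≥ 3 — no move.
That gives 1 winning move.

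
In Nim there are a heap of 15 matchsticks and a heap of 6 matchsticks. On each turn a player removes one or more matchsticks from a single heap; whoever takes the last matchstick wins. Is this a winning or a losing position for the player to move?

Nim-sum: 15 ^ 6 = 9.
The nim-sum is 9 ≠ 0, so this is an N-position: the player to move can win.

Winning position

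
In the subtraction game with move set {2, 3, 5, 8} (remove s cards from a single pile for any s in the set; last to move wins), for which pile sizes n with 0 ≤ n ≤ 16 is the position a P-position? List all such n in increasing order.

0, 1, 7, 11

Grundy values for subtraction set {2, 3, 5, 8}:
k:     0  1  2  3  4  5  6  7  8  9 10 11 12 13 14 15 16
g(k):  0  0  1  1  2  2  3  0  4  1  3  0  4  1  2  2  3
The P-positions (g = 0) in 0..16 are 0, 1, 7, 11.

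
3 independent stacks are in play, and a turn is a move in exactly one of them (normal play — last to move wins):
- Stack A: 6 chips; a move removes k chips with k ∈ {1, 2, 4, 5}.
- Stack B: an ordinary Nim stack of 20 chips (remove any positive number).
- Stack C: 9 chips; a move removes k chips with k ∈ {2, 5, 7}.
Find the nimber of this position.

22

Build the Grundy sequence for stack A with g(k) = mex{g(k−s) : s ∈ {1, 2, 4, 5}, s ≤ k}:
g(0) = mex{} = 0
g(1) = mex{0} = 1
g(2) = mex{0,1} = 2
g(3) = mex{1,2} = 0
g(4) = mex{0,2} = 1
g(5) = mex{0,1} = 2
g(6) = mex{1,2} = 0
So g(6) = 0.
Stack B is a plain Nim stack of size 20, so its Grundy value is 20.
Grundy values for stack C (subtraction set {2, 5, 7}):
k:     0  1  2  3  4  5  6  7  8  9
g(k):  0  0  1  1  0  2  1  3  2  2
So g(9) = 2.
By the Sprague-Grundy theorem, the Grundy value of a sum of independent games is the XOR of the component values.
Combined value = 0 ⊕ 20 ⊕ 2 = 22.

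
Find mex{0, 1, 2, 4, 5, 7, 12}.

3

The values 0, 1, 2 are all present; 3 is the first non-negative integer missing from the set.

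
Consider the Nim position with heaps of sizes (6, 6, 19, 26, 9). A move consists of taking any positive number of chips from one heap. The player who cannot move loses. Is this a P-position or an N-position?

Compute the nim-sum pairwise:
6 ⊕ 6 = 0
0 ⊕ 19 = 19
19 ⊕ 26 = 9
9 ⊕ 9 = 0
The nim-sum is 0, so this is a P-position: the player to move is in a losing position under optimal play.

P-position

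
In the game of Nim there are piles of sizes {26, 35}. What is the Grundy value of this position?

57

Nim-sum: 26 ⊕ 35 = 57.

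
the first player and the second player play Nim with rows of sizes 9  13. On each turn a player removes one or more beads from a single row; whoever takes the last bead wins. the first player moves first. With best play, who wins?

the first player wins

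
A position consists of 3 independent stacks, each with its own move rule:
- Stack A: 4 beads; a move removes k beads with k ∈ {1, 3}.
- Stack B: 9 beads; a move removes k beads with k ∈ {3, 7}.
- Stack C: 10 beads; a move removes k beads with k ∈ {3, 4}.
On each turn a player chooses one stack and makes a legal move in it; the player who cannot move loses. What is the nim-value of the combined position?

For stack A, compute g(0), g(1), … with moves {1, 3}:
g(0) = mex{} = 0
g(1) = mex{0} = 1
g(2) = mex{1} = 0
g(3) = mex{0} = 1
g(4) = mex{1} = 0
So g(4) = 0.
Build the Grundy sequence for stack B with g(k) = mex{g(k−s) : s ∈ {3, 7}, s ≤ k}:
k:     0  1  2  3  4  5  6  7  8  9
g(k):  0  0  0  1  1  1  0  2  2  1
So g(9) = 1.
For stack C, compute g(0), g(1), … with moves {3, 4}:
g(0) = mex{} = 0
g(1) = mex{} = 0
g(2) = mex{} = 0
g(3) = mex{0} = 1
g(4) = mex{0} = 1
g(5) = mex{0} = 1
g(6) = mex{0,1} = 2
g(7) = mex{1} = 0
g(8) = mex{1} = 0
g(9) = mex{1,2} = 0
g(10) = mex{0,2} = 1
So g(10) = 1.
By the Sprague-Grundy theorem, the Grundy value of a sum of independent games is the XOR of the component values.
Combined value = 0 ⊕ 1 ⊕ 1 = 0.

0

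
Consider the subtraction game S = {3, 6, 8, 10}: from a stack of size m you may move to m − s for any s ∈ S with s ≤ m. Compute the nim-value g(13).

Build the Grundy sequence with g(k) = mex{g(k−s) : s ∈ {3, 6, 8, 10}, s ≤ k}:
k:     0  1  2  3  4  5  6  7  8  9 10 11 12 13
g(k):  0  0  0  1  1  1  2  2  2  3  3  3  4  0
So g(13) = 0.

0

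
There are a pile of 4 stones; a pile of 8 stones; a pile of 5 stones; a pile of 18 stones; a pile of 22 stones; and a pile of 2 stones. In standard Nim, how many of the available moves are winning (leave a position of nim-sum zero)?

1

Nim-sum: 4 ^ 8 ^ 5 ^ 18 ^ 22 ^ 2 = 15.
The overall nim-sum is X = 15. A pile of size p has a winning move iff p XOR X < p (reduce it to p XOR X).
  4: 4 XOR 15 = 11 ≥ 4 — no move.
  8: 8 XOR 15 = 7 < 8 — winning move (to 7).
  5: 5 XOR 15 = 10 ≥ 5 — no move.
  18: 18 XOR 15 = 29 ≥ 18 — no move.
  22: 22 XOR 15 = 25 ≥ 22 — no move.
  2: 2 XOR 15 = 13 ≥ 2 — no move.
That gives 1 winning move.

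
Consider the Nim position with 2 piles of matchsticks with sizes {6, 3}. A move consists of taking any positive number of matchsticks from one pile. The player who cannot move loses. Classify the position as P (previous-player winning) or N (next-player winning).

N-position

Compute the nim-sum pairwise:
6 ⊕ 3 = 5
The nim-sum is 5 ≠ 0, so this is an N-position: the player to move can win.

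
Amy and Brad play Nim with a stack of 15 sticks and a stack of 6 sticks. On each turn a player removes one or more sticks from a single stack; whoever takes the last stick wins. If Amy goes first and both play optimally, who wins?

Amy wins

Compute the nim-sum pairwise:
15 ⊕ 6 = 9
The nim-sum is 9 ≠ 0, so this is an N-position: the player to move can win; Amy has a winning move.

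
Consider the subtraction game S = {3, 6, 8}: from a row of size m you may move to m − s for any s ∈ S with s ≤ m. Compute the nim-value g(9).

Build the Grundy sequence with g(k) = mex{g(k−s) : s ∈ {3, 6, 8}, s ≤ k}:
k:     0  1  2  3  4  5  6  7  8  9
g(k):  0  0  0  1  1  1  2  2  2  3
So g(9) = 3.

3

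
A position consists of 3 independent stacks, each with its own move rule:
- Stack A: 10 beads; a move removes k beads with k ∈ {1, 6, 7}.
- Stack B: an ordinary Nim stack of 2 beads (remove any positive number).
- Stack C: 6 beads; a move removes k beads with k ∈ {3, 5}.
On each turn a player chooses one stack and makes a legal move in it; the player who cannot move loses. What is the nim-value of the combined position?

Grundy values for stack A (subtraction set {1, 6, 7}):
g(0) = mex{} = 0
g(1) = mex{0} = 1
g(2) = mex{1} = 0
g(3) = mex{0} = 1
g(4) = mex{1} = 0
g(5) = mex{0} = 1
g(6) = mex{0,1} = 2
g(7) = mex{0,1,2} = 3
g(8) = mex{0,1,3} = 2
g(9) = mex{0,1,2} = 3
g(10) = mex{0,1,3} = 2
So g(10) = 2.
Stack B is a plain Nim stack of size 2, so its Grundy value is 2.
Grundy values for stack C (subtraction set {3, 5}):
k:     0  1  2  3  4  5  6
g(k):  0  0  0  1  1  1  2
So g(6) = 2.
By the Sprague-Grundy theorem, the Grundy value of a sum of independent games is the XOR of the component values.
Combined value = 2 ⊕ 2 ⊕ 2 = 2.

2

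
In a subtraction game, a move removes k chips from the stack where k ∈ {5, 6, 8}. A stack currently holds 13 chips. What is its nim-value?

0

Grundy values for subtraction set {5, 6, 8}:
k:     0  1  2  3  4  5  6  7  8  9 10 11 12 13
g(k):  0  0  0  0  0  1  1  1  1  1  2  2  2  0
So g(13) = 0.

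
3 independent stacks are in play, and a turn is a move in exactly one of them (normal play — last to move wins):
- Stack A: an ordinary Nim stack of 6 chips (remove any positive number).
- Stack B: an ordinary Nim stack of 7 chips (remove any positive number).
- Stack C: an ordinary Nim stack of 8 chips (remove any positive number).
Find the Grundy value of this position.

9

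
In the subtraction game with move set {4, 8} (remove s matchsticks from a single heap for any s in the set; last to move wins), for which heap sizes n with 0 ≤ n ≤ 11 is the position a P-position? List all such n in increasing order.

Build the Grundy sequence with g(k) = mex{g(k−s) : s ∈ {4, 8}, s ≤ k}:
k:     0  1  2  3  4  5  6  7  8  9 10 11
g(k):  0  0  0  0  1  1  1  1  2  2  2  2
The P-positions (g = 0) in 0..11 are 0, 1, 2, 3.

0, 1, 2, 3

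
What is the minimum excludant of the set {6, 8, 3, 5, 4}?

0 is not in the set, so the mex is 0.

0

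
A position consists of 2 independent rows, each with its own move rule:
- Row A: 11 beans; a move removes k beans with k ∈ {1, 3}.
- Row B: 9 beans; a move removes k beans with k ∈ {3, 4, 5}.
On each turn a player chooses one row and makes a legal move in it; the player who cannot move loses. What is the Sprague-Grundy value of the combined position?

1

Build the Grundy sequence for row A with g(k) = mex{g(k−s) : s ∈ {1, 3}, s ≤ k}:
k:     0  1  2  3  4  5  6  7  8  9 10 11
g(k):  0  1  0  1  0  1  0  1  0  1  0  1
So g(11) = 1.
For row B, compute g(0), g(1), … with moves {3, 4, 5}:
g(0) = mex{} = 0
g(1) = mex{} = 0
g(2) = mex{} = 0
g(3) = mex{0} = 1
g(4) = mex{0} = 1
g(5) = mex{0} = 1
g(6) = mex{0,1} = 2
g(7) = mex{0,1} = 2
g(8) = mex{1} = 0
g(9) = mex{1,2} = 0
So g(9) = 0.
By the Sprague-Grundy theorem, the Grundy value of a sum of independent games is the XOR of the component values.
Combined value = 1 ⊕ 0 = 1.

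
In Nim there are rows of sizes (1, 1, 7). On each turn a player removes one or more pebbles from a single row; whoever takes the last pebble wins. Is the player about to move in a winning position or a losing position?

Winning position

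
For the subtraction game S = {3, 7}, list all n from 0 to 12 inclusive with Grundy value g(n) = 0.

0, 1, 2, 6, 10, 11, 12

Compute g(0), g(1), … for moves {3, 7}:
g(0) = mex{} = 0
g(1) = mex{} = 0
g(2) = mex{} = 0
g(3) = mex{0} = 1
g(4) = mex{0} = 1
g(5) = mex{0} = 1
g(6) = mex{1} = 0
g(7) = mex{0,1} = 2
g(8) = mex{0,1} = 2
g(9) = mex{0} = 1
g(10) = mex{1,2} = 0
g(11) = mex{1,2} = 0
g(12) = mex{1} = 0
The P-positions (g = 0) in 0..12 are 0, 1, 2, 6, 10, 11, 12.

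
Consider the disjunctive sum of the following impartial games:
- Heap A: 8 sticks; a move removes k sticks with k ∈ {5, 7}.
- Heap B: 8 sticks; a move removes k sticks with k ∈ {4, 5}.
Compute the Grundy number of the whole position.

3

For heap A, compute g(0), g(1), … with moves {5, 7}:
g(0) = mex{} = 0
g(1) = mex{} = 0
g(2) = mex{} = 0
g(3) = mex{} = 0
g(4) = mex{} = 0
g(5) = mex{0} = 1
g(6) = mex{0} = 1
g(7) = mex{0} = 1
g(8) = mex{0} = 1
So g(8) = 1.
For heap B, compute g(0), g(1), … with moves {4, 5}:
g(0) = mex{} = 0
g(1) = mex{} = 0
g(2) = mex{} = 0
g(3) = mex{} = 0
g(4) = mex{0} = 1
g(5) = mex{0} = 1
g(6) = mex{0} = 1
g(7) = mex{0} = 1
g(8) = mex{0,1} = 2
So g(8) = 2.
The value of a disjunctive sum is the nim-sum of the parts.
Combined value = 1 ⊕ 2 = 3.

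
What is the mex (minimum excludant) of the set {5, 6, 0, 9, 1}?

The values 0, 1 are all present; 2 is the first non-negative integer missing from the set.

2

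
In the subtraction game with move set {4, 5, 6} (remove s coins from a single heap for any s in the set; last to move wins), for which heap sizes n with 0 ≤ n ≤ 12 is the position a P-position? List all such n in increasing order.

0, 1, 2, 3, 10, 11, 12

Compute g(0), g(1), … for moves {4, 5, 6}:
g(0) = mex{} = 0
g(1) = mex{} = 0
g(2) = mex{} = 0
g(3) = mex{} = 0
g(4) = mex{0} = 1
g(5) = mex{0} = 1
g(6) = mex{0} = 1
g(7) = mex{0} = 1
g(8) = mex{0,1} = 2
g(9) = mex{0,1} = 2
g(10) = mex{1} = 0
g(11) = mex{1} = 0
g(12) = mex{1,2} = 0
The P-positions (g = 0) in 0..12 are 0, 1, 2, 3, 10, 11, 12.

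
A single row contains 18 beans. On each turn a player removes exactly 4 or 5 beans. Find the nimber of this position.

Compute g(0), g(1), … for moves {4, 5}:
k:     0  1  2  3  4  5  6  7  8  9 10 11 12 13 14 15 16 17 18
g(k):  0  0  0  0  1  1  1  1  2  0  0  0  0  1  1  1  1  2  0
So g(18) = 0.

0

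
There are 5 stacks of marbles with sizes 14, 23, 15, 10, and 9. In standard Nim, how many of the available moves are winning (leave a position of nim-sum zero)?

1

Nim-sum: 14 ^ 23 ^ 15 ^ 10 ^ 9 = 21.
The overall nim-sum is X = 21. A stack of size p has a winning move iff p XOR X < p (reduce it to p XOR X).
  14: 14 XOR 21 = 27 ≥ 14 — no move.
  23: 23 XOR 21 = 2 < 23 — winning move (to 2).
  15: 15 XOR 21 = 26 ≥ 15 — no move.
  10: 10 XOR 21 = 31 ≥ 10 — no move.
  9: 9 XOR 21 = 28 ≥ 9 — no move.
That gives 1 winning move.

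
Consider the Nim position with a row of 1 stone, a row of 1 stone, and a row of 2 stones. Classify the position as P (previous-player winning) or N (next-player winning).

Nim-sum: 1 ^ 1 ^ 2 = 2.
The nim-sum is 2 ≠ 0, so this is an N-position: the player to move can win.

N-position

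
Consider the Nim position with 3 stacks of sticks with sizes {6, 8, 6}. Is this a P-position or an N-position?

N-position

Nim-sum: 6 XOR 8 XOR 6 = 8.
The nim-sum is 8 ≠ 0, so this is an N-position: the player to move can win.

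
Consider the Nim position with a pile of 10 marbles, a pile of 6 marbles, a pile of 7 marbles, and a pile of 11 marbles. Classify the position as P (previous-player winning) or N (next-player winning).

Compute the nim-sum pairwise:
10 XOR 6 = 12
12 XOR 7 = 11
11 XOR 11 = 0
The nim-sum is 0, so this is a P-position: the player to move is in a losing position under optimal play.

P-position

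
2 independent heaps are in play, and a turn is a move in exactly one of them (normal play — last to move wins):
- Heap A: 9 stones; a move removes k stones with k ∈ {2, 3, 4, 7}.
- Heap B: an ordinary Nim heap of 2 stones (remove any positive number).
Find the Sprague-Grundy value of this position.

For heap A, compute g(0), g(1), … with moves {2, 3, 4, 7}:
g(0) = mex{} = 0
g(1) = mex{} = 0
g(2) = mex{0} = 1
g(3) = mex{0} = 1
g(4) = mex{0,1} = 2
g(5) = mex{0,1} = 2
g(6) = mex{1,2} = 0
g(7) = mex{0,1,2} = 3
g(8) = mex{0,2} = 1
g(9) = mex{0,1,2,3} = 4
So g(9) = 4.
Heap B is a plain Nim heap of size 2, so its Grundy value is 2.
The value of a disjunctive sum is the nim-sum of the parts.
Combined value = 4 XOR 2 = 6.

6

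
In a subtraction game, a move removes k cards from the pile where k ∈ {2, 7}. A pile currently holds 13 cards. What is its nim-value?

0

Compute g(0), g(1), … for moves {2, 7}:
k:     0  1  2  3  4  5  6  7  8  9 10 11 12 13
g(k):  0  0  1  1  0  0  1  1  2  0  0  1  1  0
So g(13) = 0.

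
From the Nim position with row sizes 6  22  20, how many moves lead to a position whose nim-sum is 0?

3

In binary:
  00110  (6)
  10110  (22)
  10100  (20)
  -----
  00100  (4)
The overall nim-sum is X = 4. A row of size p has a winning move iff p XOR X < p (reduce it to p XOR X).
  6: 6 XOR 4 = 2 < 6 — winning move (to 2).
  22: 22 XOR 4 = 18 < 22 — winning move (to 18).
  20: 20 XOR 4 = 16 < 20 — winning move (to 16).
That gives 3 winning moves.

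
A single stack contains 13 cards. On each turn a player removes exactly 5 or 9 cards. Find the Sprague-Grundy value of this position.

2

Grundy values for subtraction set {5, 9}:
g(0) = mex{} = 0
g(1) = mex{} = 0
g(2) = mex{} = 0
g(3) = mex{} = 0
g(4) = mex{} = 0
g(5) = mex{0} = 1
g(6) = mex{0} = 1
g(7) = mex{0} = 1
g(8) = mex{0} = 1
g(9) = mex{0} = 1
g(10) = mex{0,1} = 2
g(11) = mex{0,1} = 2
g(12) = mex{0,1} = 2
g(13) = mex{0,1} = 2
So g(13) = 2.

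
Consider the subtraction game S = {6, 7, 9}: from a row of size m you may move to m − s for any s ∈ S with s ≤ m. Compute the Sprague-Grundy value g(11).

Build the Grundy sequence with g(k) = mex{g(k−s) : s ∈ {6, 7, 9}, s ≤ k}:
k:     0  1  2  3  4  5  6  7  8  9 10 11
g(k):  0  0  0  0  0  0  1  1  1  1  1  1
So g(11) = 1.

1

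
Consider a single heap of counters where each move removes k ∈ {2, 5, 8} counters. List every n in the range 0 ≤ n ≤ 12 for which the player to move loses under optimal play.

0, 1, 4, 7, 10, 11

Build the Grundy sequence with g(k) = mex{g(k−s) : s ∈ {2, 5, 8}, s ≤ k}:
k:     0  1  2  3  4  5  6  7  8  9 10 11 12
g(k):  0  0  1  1  0  2  1  0  2  1  0  0  1
The P-positions (g = 0) in 0..12 are 0, 1, 4, 7, 10, 11.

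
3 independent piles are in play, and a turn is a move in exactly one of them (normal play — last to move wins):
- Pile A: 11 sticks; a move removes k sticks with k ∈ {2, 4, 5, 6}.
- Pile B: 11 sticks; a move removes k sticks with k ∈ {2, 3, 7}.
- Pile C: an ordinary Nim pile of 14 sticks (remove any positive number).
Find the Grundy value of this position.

For pile A, compute g(0), g(1), … with moves {2, 4, 5, 6}:
g(0) = mex{} = 0
g(1) = mex{} = 0
g(2) = mex{0} = 1
g(3) = mex{0} = 1
g(4) = mex{0,1} = 2
g(5) = mex{0,1} = 2
g(6) = mex{0,1,2} = 3
g(7) = mex{0,1,2} = 3
g(8) = mex{1,2,3} = 0
g(9) = mex{1,2,3} = 0
g(10) = mex{0,2,3} = 1
g(11) = mex{0,2,3} = 1
So g(11) = 1.
For pile B, compute g(0), g(1), … with moves {2, 3, 7}:
g(0) = mex{} = 0
g(1) = mex{} = 0
g(2) = mex{0} = 1
g(3) = mex{0} = 1
g(4) = mex{0,1} = 2
g(5) = mex{1} = 0
g(6) = mex{1,2} = 0
g(7) = mex{0,2} = 1
g(8) = mex{0} = 1
g(9) = mex{0,1} = 2
g(10) = mex{1} = 0
g(11) = mex{1,2} = 0
So g(11) = 0.
Pile C is a plain Nim pile of size 14, so its Grundy value is 14.
The value of a disjunctive sum is the nim-sum of the parts.
Combined value = 1 ⊕ 0 ⊕ 14 = 15.

15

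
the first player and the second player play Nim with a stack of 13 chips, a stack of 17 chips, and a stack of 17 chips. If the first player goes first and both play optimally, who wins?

the first player wins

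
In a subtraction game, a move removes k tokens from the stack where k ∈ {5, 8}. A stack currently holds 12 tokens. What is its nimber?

Grundy values for subtraction set {5, 8}:
g(0) = mex{} = 0
g(1) = mex{} = 0
g(2) = mex{} = 0
g(3) = mex{} = 0
g(4) = mex{} = 0
g(5) = mex{0} = 1
g(6) = mex{0} = 1
g(7) = mex{0} = 1
g(8) = mex{0} = 1
g(9) = mex{0} = 1
g(10) = mex{0,1} = 2
g(11) = mex{0,1} = 2
g(12) = mex{0,1} = 2
So g(12) = 2.

2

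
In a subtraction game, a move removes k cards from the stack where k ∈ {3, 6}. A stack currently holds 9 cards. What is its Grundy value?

Grundy values for subtraction set {3, 6}:
k:     0  1  2  3  4  5  6  7  8  9
g(k):  0  0  0  1  1  1  2  2  2  0
So g(9) = 0.

0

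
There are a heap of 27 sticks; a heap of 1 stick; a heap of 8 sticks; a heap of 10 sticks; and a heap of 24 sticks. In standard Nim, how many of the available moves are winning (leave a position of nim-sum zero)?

0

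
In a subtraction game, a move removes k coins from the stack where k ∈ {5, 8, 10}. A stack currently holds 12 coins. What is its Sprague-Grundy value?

2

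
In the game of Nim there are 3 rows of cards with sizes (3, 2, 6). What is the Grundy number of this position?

7

Nim-sum: 3 XOR 2 XOR 6 = 7.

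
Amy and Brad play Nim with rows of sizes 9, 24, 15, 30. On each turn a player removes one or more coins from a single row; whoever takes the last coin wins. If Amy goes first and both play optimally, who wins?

Nim-sum: 9 ⊕ 24 ⊕ 15 ⊕ 30 = 0.
The nim-sum is 0, so this is a P-position: the player to move is in a losing position under optimal play; Amy is about to move from it and so loses — Brad wins.

Brad wins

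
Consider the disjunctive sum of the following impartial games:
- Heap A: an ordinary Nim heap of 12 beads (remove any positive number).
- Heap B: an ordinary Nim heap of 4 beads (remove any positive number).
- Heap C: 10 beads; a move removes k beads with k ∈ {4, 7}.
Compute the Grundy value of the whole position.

Heap A is a plain Nim heap of size 12, so its Grundy value is 12.
Heap B is a plain Nim heap of size 4, so its Grundy value is 4.
Grundy values for heap C (subtraction set {4, 7}):
k:     0  1  2  3  4  5  6  7  8  9 10
g(k):  0  0  0  0  1  1  1  1  2  2  2
So g(10) = 2.
By the Sprague-Grundy theorem, the Grundy value of a sum of independent games is the XOR of the component values.
Combined value = 12 XOR 4 XOR 2 = 10.

10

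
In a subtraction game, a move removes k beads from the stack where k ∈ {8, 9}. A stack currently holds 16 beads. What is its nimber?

Grundy values for subtraction set {8, 9}:
k:     0  1  2  3  4  5  6  7  8  9 10 11 12 13 14 15 16
g(k):  0  0  0  0  0  0  0  0  1  1  1  1  1  1  1  1  2
So g(16) = 2.

2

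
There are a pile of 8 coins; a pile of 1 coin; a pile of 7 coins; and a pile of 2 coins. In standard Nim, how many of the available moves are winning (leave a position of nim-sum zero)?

1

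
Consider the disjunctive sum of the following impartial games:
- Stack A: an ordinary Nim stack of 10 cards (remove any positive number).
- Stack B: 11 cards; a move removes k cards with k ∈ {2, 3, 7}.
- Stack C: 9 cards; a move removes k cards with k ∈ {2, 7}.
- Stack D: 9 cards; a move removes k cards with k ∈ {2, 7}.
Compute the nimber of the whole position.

10

Stack A is a plain Nim stack of size 10, so its Grundy value is 10.
Grundy values for stack B (subtraction set {2, 3, 7}):
g(0) = mex{} = 0
g(1) = mex{} = 0
g(2) = mex{0} = 1
g(3) = mex{0} = 1
g(4) = mex{0,1} = 2
g(5) = mex{1} = 0
g(6) = mex{1,2} = 0
g(7) = mex{0,2} = 1
g(8) = mex{0} = 1
g(9) = mex{0,1} = 2
g(10) = mex{1} = 0
g(11) = mex{1,2} = 0
So g(11) = 0.
For stack C, compute g(0), g(1), … with moves {2, 7}:
g(0) = mex{} = 0
g(1) = mex{} = 0
g(2) = mex{0} = 1
g(3) = mex{0} = 1
g(4) = mex{1} = 0
g(5) = mex{1} = 0
g(6) = mex{0} = 1
g(7) = mex{0} = 1
g(8) = mex{0,1} = 2
g(9) = mex{1} = 0
So g(9) = 0.
Grundy values for stack D (subtraction set {2, 7}):
k:     0  1  2  3  4  5  6  7  8  9
g(k):  0  0  1  1  0  0  1  1  2  0
So g(9) = 0.
The value of a disjunctive sum is the nim-sum of the parts.
Combined value = 10 XOR 0 XOR 0 XOR 0 = 10.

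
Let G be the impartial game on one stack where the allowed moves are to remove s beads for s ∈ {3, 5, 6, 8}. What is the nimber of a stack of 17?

Compute g(0), g(1), … for moves {3, 5, 6, 8}:
k:     0  1  2  3  4  5  6  7  8  9 10 11 12 13 14 15 16 17
g(k):  0  0  0  1  1  1  2  2  2  3  3  0  0  0  1  1  1  2
So g(17) = 2.

2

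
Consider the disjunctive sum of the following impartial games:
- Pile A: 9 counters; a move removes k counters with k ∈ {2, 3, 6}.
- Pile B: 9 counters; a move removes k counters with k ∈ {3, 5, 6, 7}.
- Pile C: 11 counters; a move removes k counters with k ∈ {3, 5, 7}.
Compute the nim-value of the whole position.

3

For pile A, compute g(0), g(1), … with moves {2, 3, 6}:
k:     0  1  2  3  4  5  6  7  8  9
g(k):  0  0  1  1  2  0  3  1  2  0
So g(9) = 0.
Build the Grundy sequence for pile B with g(k) = mex{g(k−s) : s ∈ {3, 5, 6, 7}, s ≤ k}:
g(0) = mex{} = 0
g(1) = mex{} = 0
g(2) = mex{} = 0
g(3) = mex{0} = 1
g(4) = mex{0} = 1
g(5) = mex{0} = 1
g(6) = mex{0,1} = 2
g(7) = mex{0,1} = 2
g(8) = mex{0,1} = 2
g(9) = mex{0,1,2} = 3
So g(9) = 3.
For pile C, compute g(0), g(1), … with moves {3, 5, 7}:
k:     0  1  2  3  4  5  6  7  8  9 10 11
g(k):  0  0  0  1  1  1  2  2  2  3  0  0
So g(11) = 0.
The value of a disjunctive sum is the nim-sum of the parts.
Combined value = 0 ⊕ 3 ⊕ 0 = 3.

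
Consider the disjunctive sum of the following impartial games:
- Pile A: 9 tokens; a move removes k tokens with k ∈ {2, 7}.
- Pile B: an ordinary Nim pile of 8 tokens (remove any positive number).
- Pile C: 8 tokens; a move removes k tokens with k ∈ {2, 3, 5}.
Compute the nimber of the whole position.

8

Build the Grundy sequence for pile A with g(k) = mex{g(k−s) : s ∈ {2, 7}, s ≤ k}:
k:     0  1  2  3  4  5  6  7  8  9
g(k):  0  0  1  1  0  0  1  1  2  0
So g(9) = 0.
Pile B is a plain Nim pile of size 8, so its Grundy value is 8.
For pile C, compute g(0), g(1), … with moves {2, 3, 5}:
g(0) = mex{} = 0
g(1) = mex{} = 0
g(2) = mex{0} = 1
g(3) = mex{0} = 1
g(4) = mex{0,1} = 2
g(5) = mex{0,1} = 2
g(6) = mex{0,1,2} = 3
g(7) = mex{1,2} = 0
g(8) = mex{1,2,3} = 0
So g(8) = 0.
The value of a disjunctive sum is the nim-sum of the parts.
Combined value = 0 ⊕ 8 ⊕ 0 = 8.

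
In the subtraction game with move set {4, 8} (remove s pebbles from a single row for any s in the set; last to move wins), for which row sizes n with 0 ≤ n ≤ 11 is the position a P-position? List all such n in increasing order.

Grundy values for subtraction set {4, 8}:
k:     0  1  2  3  4  5  6  7  8  9 10 11
g(k):  0  0  0  0  1  1  1  1  2  2  2  2
The P-positions (g = 0) in 0..11 are 0, 1, 2, 3.

0, 1, 2, 3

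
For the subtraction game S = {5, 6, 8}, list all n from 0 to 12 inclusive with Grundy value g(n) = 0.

0, 1, 2, 3, 4

Grundy values for subtraction set {5, 6, 8}:
k:     0  1  2  3  4  5  6  7  8  9 10 11 12
g(k):  0  0  0  0  0  1  1  1  1  1  2  2  2
The P-positions (g = 0) in 0..12 are 0, 1, 2, 3, 4.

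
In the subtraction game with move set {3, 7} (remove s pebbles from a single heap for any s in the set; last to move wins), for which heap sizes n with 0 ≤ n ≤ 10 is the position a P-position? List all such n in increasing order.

0, 1, 2, 6, 10

Compute g(0), g(1), … for moves {3, 7}:
g(0) = mex{} = 0
g(1) = mex{} = 0
g(2) = mex{} = 0
g(3) = mex{0} = 1
g(4) = mex{0} = 1
g(5) = mex{0} = 1
g(6) = mex{1} = 0
g(7) = mex{0,1} = 2
g(8) = mex{0,1} = 2
g(9) = mex{0} = 1
g(10) = mex{1,2} = 0
The P-positions (g = 0) in 0..10 are 0, 1, 2, 6, 10.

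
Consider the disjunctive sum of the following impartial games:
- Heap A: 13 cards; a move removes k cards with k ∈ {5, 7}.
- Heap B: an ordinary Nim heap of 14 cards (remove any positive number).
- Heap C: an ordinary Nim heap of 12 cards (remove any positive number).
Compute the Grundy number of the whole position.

2

For heap A, compute g(0), g(1), … with moves {5, 7}:
g(0) = mex{} = 0
g(1) = mex{} = 0
g(2) = mex{} = 0
g(3) = mex{} = 0
g(4) = mex{} = 0
g(5) = mex{0} = 1
g(6) = mex{0} = 1
g(7) = mex{0} = 1
g(8) = mex{0} = 1
g(9) = mex{0} = 1
g(10) = mex{0,1} = 2
g(11) = mex{0,1} = 2
g(12) = mex{1} = 0
g(13) = mex{1} = 0
So g(13) = 0.
Heap B is a plain Nim heap of size 14, so its Grundy value is 14.
Heap C is a plain Nim heap of size 12, so its Grundy value is 12.
The value of a disjunctive sum is the nim-sum of the parts.
Combined value = 0 ⊕ 14 ⊕ 12 = 2.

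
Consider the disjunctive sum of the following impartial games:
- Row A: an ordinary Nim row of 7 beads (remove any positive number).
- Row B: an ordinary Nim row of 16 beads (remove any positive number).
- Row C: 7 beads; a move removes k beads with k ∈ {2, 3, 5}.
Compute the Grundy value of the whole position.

Row A is a plain Nim row of size 7, so its Grundy value is 7.
Row B is a plain Nim row of size 16, so its Grundy value is 16.
Build the Grundy sequence for row C with g(k) = mex{g(k−s) : s ∈ {2, 3, 5}, s ≤ k}:
k:     0  1  2  3  4  5  6  7
g(k):  0  0  1  1  2  2  3  0
So g(7) = 0.
The value of a disjunctive sum is the nim-sum of the parts.
Combined value = 7 XOR 16 XOR 0 = 23.

23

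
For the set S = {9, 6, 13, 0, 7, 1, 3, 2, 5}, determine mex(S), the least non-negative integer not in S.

4

The values 0, 1, 2, 3 are all present; 4 is the first non-negative integer missing from the set.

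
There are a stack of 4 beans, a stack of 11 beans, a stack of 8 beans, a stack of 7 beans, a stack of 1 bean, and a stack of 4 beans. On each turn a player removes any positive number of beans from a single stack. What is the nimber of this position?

5

Nim-sum: 4 ⊕ 11 ⊕ 8 ⊕ 7 ⊕ 1 ⊕ 4 = 5.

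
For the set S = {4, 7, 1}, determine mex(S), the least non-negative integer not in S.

0

0 is not in the set, so the mex is 0.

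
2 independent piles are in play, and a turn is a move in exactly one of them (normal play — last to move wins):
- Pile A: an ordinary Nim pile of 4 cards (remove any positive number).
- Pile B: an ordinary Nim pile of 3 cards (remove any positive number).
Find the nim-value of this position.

7

Pile A is a plain Nim pile of size 4, so its Grundy value is 4.
Pile B is a plain Nim pile of size 3, so its Grundy value is 3.
The value of a disjunctive sum is the nim-sum of the parts.
Combined value = 4 ⊕ 3 = 7.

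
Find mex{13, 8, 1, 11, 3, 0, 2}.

The values 0, 1, 2, 3 are all present; 4 is the first non-negative integer missing from the set.

4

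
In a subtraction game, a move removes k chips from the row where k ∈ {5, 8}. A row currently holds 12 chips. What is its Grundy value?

2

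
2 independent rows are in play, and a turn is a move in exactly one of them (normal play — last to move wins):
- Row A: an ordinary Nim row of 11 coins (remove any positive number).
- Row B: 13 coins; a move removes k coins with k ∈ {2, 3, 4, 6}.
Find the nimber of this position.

Row A is a plain Nim row of size 11, so its Grundy value is 11.
For row B, compute g(0), g(1), … with moves {2, 3, 4, 6}:
g(0) = mex{} = 0
g(1) = mex{} = 0
g(2) = mex{0} = 1
g(3) = mex{0} = 1
g(4) = mex{0,1} = 2
g(5) = mex{0,1} = 2
g(6) = mex{0,1,2} = 3
g(7) = mex{0,1,2} = 3
g(8) = mex{1,2,3} = 0
g(9) = mex{1,2,3} = 0
g(10) = mex{0,2,3} = 1
g(11) = mex{0,2,3} = 1
g(12) = mex{0,1,3} = 2
g(13) = mex{0,1,3} = 2
So g(13) = 2.
By the Sprague-Grundy theorem, the Grundy value of a sum of independent games is the XOR of the component values.
Combined value = 11 XOR 2 = 9.

9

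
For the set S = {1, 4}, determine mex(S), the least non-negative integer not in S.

0 is not in the set, so the mex is 0.

0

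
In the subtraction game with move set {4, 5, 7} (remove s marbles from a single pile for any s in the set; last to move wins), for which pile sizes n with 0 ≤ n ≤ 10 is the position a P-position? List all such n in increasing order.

0, 1, 2, 3

Compute g(0), g(1), … for moves {4, 5, 7}:
g(0) = mex{} = 0
g(1) = mex{} = 0
g(2) = mex{} = 0
g(3) = mex{} = 0
g(4) = mex{0} = 1
g(5) = mex{0} = 1
g(6) = mex{0} = 1
g(7) = mex{0} = 1
g(8) = mex{0,1} = 2
g(9) = mex{0,1} = 2
g(10) = mex{0,1} = 2
The P-positions (g = 0) in 0..10 are 0, 1, 2, 3.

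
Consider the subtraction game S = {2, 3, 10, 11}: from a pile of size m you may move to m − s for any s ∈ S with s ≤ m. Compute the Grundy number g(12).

3

Compute g(0), g(1), … for moves {2, 3, 10, 11}:
k:     0  1  2  3  4  5  6  7  8  9 10 11 12
g(k):  0  0  1  1  2  0  0  1  1  2  2  3  3
So g(12) = 3.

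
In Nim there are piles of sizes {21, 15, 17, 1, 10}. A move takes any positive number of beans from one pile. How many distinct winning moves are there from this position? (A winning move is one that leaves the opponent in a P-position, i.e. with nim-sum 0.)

Nim-sum: 21 XOR 15 XOR 17 XOR 1 XOR 10 = 0.
The nim-sum is already 0, so every move leaves a nonzero nim-sum — there are no winning moves.

0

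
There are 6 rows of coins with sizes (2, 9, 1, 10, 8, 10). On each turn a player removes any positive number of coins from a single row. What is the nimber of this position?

Nim-sum: 2 XOR 9 XOR 1 XOR 10 XOR 8 XOR 10 = 2.

2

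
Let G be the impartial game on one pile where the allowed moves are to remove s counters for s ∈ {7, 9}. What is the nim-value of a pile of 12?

Compute g(0), g(1), … for moves {7, 9}:
g(0) = mex{} = 0
g(1) = mex{} = 0
g(2) = mex{} = 0
g(3) = mex{} = 0
g(4) = mex{} = 0
g(5) = mex{} = 0
g(6) = mex{} = 0
g(7) = mex{0} = 1
g(8) = mex{0} = 1
g(9) = mex{0} = 1
g(10) = mex{0} = 1
g(11) = mex{0} = 1
g(12) = mex{0} = 1
So g(12) = 1.

1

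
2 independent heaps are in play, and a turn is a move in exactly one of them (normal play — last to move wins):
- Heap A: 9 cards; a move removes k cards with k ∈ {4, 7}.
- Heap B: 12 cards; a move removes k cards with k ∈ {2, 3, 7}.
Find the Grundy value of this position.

3

Grundy values for heap A (subtraction set {4, 7}):
k:     0  1  2  3  4  5  6  7  8  9
g(k):  0  0  0  0  1  1  1  1  2  2
So g(9) = 2.
For heap B, compute g(0), g(1), … with moves {2, 3, 7}:
k:     0  1  2  3  4  5  6  7  8  9 10 11 12
g(k):  0  0  1  1  2  0  0  1  1  2  0  0  1
So g(12) = 1.
The value of a disjunctive sum is the nim-sum of the parts.
Combined value = 2 XOR 1 = 3.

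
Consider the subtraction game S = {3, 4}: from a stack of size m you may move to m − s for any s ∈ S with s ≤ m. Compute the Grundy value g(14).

0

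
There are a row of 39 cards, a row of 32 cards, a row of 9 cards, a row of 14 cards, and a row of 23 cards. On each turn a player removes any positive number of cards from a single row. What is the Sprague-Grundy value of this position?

23

Write each in binary and XOR column by column:
  100111  (39)
  100000  (32)
  001001  (9)
  001110  (14)
  010111  (23)
  ------
  010111  (23)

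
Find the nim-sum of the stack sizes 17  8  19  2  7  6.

Compute the nim-sum pairwise:
17 XOR 8 = 25
25 XOR 19 = 10
10 XOR 2 = 8
8 XOR 7 = 15
15 XOR 6 = 9

9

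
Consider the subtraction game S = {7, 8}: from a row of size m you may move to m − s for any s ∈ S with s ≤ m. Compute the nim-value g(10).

1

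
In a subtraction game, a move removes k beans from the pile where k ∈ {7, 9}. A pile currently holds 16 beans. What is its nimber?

Build the Grundy sequence with g(k) = mex{g(k−s) : s ∈ {7, 9}, s ≤ k}:
k:     0  1  2  3  4  5  6  7  8  9 10 11 12 13 14 15 16
g(k):  0  0  0  0  0  0  0  1  1  1  1  1  1  1  2  2  0
So g(16) = 0.

0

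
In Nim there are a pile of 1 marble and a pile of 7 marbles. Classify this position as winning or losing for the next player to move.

Write each in binary and XOR column by column:
  001  (1)
  111  (7)
  ---
  110  (6)
The nim-sum is 6 ≠ 0, so this is an N-position: the player to move can win.

Winning position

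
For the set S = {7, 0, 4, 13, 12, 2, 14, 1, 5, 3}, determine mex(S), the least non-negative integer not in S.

The values 0, 1, 2, 3, 4, 5 are all present; 6 is the first non-negative integer missing from the set.

6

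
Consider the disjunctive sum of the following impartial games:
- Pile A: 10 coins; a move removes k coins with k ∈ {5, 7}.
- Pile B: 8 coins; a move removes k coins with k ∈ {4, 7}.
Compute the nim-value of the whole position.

For pile A, compute g(0), g(1), … with moves {5, 7}:
g(0) = mex{} = 0
g(1) = mex{} = 0
g(2) = mex{} = 0
g(3) = mex{} = 0
g(4) = mex{} = 0
g(5) = mex{0} = 1
g(6) = mex{0} = 1
g(7) = mex{0} = 1
g(8) = mex{0} = 1
g(9) = mex{0} = 1
g(10) = mex{0,1} = 2
So g(10) = 2.
For pile B, compute g(0), g(1), … with moves {4, 7}:
g(0) = mex{} = 0
g(1) = mex{} = 0
g(2) = mex{} = 0
g(3) = mex{} = 0
g(4) = mex{0} = 1
g(5) = mex{0} = 1
g(6) = mex{0} = 1
g(7) = mex{0} = 1
g(8) = mex{0,1} = 2
So g(8) = 2.
The value of a disjunctive sum is the nim-sum of the parts.
Combined value = 2 ⊕ 2 = 0.

0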